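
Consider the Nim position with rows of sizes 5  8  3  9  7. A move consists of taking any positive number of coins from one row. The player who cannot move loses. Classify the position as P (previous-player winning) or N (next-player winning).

P-position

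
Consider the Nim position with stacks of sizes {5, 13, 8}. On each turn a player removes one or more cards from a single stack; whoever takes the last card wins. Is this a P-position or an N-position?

Nim-sum: 5 XOR 13 XOR 8 = 0.
The nim-sum is 0, so this is a P-position: the player to move is in a losing position under optimal play.

P-position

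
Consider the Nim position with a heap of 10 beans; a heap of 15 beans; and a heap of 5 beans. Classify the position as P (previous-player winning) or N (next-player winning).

P-position

Compute the nim-sum pairwise:
10 ^ 15 = 5
5 ^ 5 = 0
The nim-sum is 0, so this is a P-position: the player to move is in a losing position under optimal play.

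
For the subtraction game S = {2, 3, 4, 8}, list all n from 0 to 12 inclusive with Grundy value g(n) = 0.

0, 1, 6, 7, 12

Build the Grundy sequence with g(k) = mex{g(k−s) : s ∈ {2, 3, 4, 8}, s ≤ k}:
k:     0  1  2  3  4  5  6  7  8  9 10 11 12
g(k):  0  0  1  1  2  2  0  0  1  1  2  2  0
The P-positions (g = 0) in 0..12 are 0, 1, 6, 7, 12.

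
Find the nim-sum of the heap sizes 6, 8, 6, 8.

0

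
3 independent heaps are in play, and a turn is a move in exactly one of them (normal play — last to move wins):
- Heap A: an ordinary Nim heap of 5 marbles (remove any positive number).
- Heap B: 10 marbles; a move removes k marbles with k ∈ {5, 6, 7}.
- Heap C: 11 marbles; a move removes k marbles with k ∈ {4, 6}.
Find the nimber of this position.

7

Heap A is a plain Nim heap of size 5, so its Grundy value is 5.
Grundy values for heap B (subtraction set {5, 6, 7}):
g(0) = mex{} = 0
g(1) = mex{} = 0
g(2) = mex{} = 0
g(3) = mex{} = 0
g(4) = mex{} = 0
g(5) = mex{0} = 1
g(6) = mex{0} = 1
g(7) = mex{0} = 1
g(8) = mex{0} = 1
g(9) = mex{0} = 1
g(10) = mex{0,1} = 2
So g(10) = 2.
Build the Grundy sequence for heap C with g(k) = mex{g(k−s) : s ∈ {4, 6}, s ≤ k}:
k:     0  1  2  3  4  5  6  7  8  9 10 11
g(k):  0  0  0  0  1  1  1  1  2  2  0  0
So g(11) = 0.
By the Sprague-Grundy theorem, the Grundy value of a sum of independent games is the XOR of the component values.
Combined value = 5 XOR 2 XOR 0 = 7.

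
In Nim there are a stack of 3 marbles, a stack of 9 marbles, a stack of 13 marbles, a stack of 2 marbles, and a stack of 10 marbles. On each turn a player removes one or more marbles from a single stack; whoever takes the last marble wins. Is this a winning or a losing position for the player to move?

Winning position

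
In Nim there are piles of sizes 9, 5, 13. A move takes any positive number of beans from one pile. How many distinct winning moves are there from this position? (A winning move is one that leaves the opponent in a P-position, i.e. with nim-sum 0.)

3

Compute the nim-sum pairwise:
9 ⊕ 5 = 12
12 ⊕ 13 = 1
The overall nim-sum is X = 1. A pile of size p has a winning move iff p XOR X < p (reduce it to p XOR X).
  9: 9 XOR 1 = 8 < 9 — winning move (to 8).
  5: 5 XOR 1 = 4 < 5 — winning move (to 4).
  13: 13 XOR 1 = 12 < 13 — winning move (to 12).
That gives 3 winning moves.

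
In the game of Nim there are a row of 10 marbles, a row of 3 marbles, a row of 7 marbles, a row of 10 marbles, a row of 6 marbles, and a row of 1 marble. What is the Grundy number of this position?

Compute the nim-sum pairwise:
10 ^ 3 = 9
9 ^ 7 = 14
14 ^ 10 = 4
4 ^ 6 = 2
2 ^ 1 = 3

3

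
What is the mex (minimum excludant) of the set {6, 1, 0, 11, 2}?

3

The values 0, 1, 2 are all present; 3 is the first non-negative integer missing from the set.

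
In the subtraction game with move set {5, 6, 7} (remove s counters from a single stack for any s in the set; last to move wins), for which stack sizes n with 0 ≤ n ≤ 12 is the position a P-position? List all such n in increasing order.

0, 1, 2, 3, 4, 12

Grundy values for subtraction set {5, 6, 7}:
k:     0  1  2  3  4  5  6  7  8  9 10 11 12
g(k):  0  0  0  0  0  1  1  1  1  1  2  2  0
The P-positions (g = 0) in 0..12 are 0, 1, 2, 3, 4, 12.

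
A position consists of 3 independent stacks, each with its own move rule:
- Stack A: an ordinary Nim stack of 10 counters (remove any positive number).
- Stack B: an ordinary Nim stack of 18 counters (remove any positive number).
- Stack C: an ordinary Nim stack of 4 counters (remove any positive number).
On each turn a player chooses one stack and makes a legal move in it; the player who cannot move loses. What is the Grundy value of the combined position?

28

Stack A is a plain Nim stack of size 10, so its Grundy value is 10.
Stack B is a plain Nim stack of size 18, so its Grundy value is 18.
Stack C is a plain Nim stack of size 4, so its Grundy value is 4.
The value of a disjunctive sum is the nim-sum of the parts.
Combined value = 10 ⊕ 18 ⊕ 4 = 28.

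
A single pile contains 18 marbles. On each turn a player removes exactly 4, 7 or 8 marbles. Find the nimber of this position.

1

Grundy values for subtraction set {4, 7, 8}:
k:     0  1  2  3  4  5  6  7  8  9 10 11 12 13 14 15 16 17 18
g(k):  0  0  0  0  1  1  1  1  2  2  2  2  0  0  0  0  1  1  1
So g(18) = 1.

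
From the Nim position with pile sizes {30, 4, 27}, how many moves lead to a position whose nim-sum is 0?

1

Bitwise XOR of the heap sizes:
  11110  (30)
  00100  (4)
  11011  (27)
  -----
  00001  (1)
The overall nim-sum is X = 1. A pile of size p has a winning move iff p XOR X < p (reduce it to p XOR X).
  30: 30 XOR 1 = 31 ≥ 30 — no move.
  4: 4 XOR 1 = 5 ≥ 4 — no move.
  27: 27 XOR 1 = 26 < 27 — winning move (to 26).
That gives 1 winning move.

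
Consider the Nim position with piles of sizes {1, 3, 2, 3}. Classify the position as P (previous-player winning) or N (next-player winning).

N-position

Compute the nim-sum pairwise:
1 XOR 3 = 2
2 XOR 2 = 0
0 XOR 3 = 3
The nim-sum is 3 ≠ 0, so this is an N-position: the player to move can win.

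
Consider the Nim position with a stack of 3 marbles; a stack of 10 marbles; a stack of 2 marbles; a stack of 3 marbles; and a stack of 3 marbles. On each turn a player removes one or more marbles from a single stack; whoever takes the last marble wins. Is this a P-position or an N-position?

N-position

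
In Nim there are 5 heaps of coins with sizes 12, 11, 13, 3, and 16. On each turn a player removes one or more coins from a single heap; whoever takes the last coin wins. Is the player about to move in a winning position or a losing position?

Winning position

Nim-sum: 12 ⊕ 11 ⊕ 13 ⊕ 3 ⊕ 16 = 25.
The nim-sum is 25 ≠ 0, so this is an N-position: the player to move can win.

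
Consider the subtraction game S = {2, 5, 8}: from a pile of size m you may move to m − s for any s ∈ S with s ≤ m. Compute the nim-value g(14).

Grundy values for subtraction set {2, 5, 8}:
k:     0  1  2  3  4  5  6  7  8  9 10 11 12 13 14
g(k):  0  0  1  1  0  2  1  0  2  1  0  0  1  1  0
So g(14) = 0.

0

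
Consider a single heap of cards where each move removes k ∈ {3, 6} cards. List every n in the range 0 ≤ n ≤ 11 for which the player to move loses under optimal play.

0, 1, 2, 9, 10, 11

Build the Grundy sequence with g(k) = mex{g(k−s) : s ∈ {3, 6}, s ≤ k}:
k:     0  1  2  3  4  5  6  7  8  9 10 11
g(k):  0  0  0  1  1  1  2  2  2  0  0  0
The P-positions (g = 0) in 0..11 are 0, 1, 2, 9, 10, 11.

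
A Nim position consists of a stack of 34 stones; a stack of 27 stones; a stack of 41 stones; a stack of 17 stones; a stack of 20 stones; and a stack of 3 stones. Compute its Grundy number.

22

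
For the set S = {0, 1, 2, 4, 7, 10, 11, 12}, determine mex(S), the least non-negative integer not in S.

The values 0, 1, 2 are all present; 3 is the first non-negative integer missing from the set.

3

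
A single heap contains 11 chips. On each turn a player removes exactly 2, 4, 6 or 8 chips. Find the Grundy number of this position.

0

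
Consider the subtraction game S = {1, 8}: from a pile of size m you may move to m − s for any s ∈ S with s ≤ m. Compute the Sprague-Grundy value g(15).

Grundy values for subtraction set {1, 8}:
k:     0  1  2  3  4  5  6  7  8  9 10 11 12 13 14 15
g(k):  0  1  0  1  0  1  0  1  2  0  1  0  1  0  1  0
So g(15) = 0.

0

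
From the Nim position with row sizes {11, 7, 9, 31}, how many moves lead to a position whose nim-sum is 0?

Write each in binary and XOR column by column:
  01011  (11)
  00111  (7)
  01001  (9)
  11111  (31)
  -----
  11010  (26)
The overall nim-sum is X = 26. A row of size p has a winning move iff p XOR X < p (reduce it to p XOR X).
  11: 11 XOR 26 = 17 ≥ 11 — no move.
  7: 7 XOR 26 = 29 ≥ 7 — no move.
  9: 9 XOR 26 = 19 ≥ 9 — no move.
  31: 31 XOR 26 = 5 < 31 — winning move (to 5).
That gives 1 winning move.

1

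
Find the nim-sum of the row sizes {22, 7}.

17

Nim-sum: 22 ^ 7 = 17.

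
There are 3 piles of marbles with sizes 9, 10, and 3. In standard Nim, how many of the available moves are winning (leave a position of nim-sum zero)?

0

Write each in binary and XOR column by column:
  1001  (9)
  1010  (10)
  0011  (3)
  ----
  0000  (0)
The nim-sum is already 0, so every move leaves a nonzero nim-sum — there are no winning moves.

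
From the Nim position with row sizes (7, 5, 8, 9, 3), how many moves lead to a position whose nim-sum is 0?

0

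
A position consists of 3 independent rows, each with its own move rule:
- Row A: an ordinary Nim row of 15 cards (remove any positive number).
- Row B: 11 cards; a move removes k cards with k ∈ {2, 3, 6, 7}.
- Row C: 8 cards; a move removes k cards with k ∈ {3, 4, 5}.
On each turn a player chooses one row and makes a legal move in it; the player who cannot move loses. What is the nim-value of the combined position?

14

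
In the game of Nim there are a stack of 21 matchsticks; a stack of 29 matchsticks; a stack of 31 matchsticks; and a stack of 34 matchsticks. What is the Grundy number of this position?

53

Bitwise XOR of the heap sizes:
  010101  (21)
  011101  (29)
  011111  (31)
  100010  (34)
  ------
  110101  (53)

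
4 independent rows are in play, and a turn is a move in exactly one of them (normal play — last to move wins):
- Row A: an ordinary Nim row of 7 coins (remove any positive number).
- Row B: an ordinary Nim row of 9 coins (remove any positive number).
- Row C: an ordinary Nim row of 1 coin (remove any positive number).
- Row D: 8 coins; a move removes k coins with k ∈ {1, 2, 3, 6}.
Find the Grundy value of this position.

Row A is a plain Nim row of size 7, so its Grundy value is 7.
Row B is a plain Nim row of size 9, so its Grundy value is 9.
Row C is a plain Nim row of size 1, so its Grundy value is 1.
For row D, compute g(0), g(1), … with moves {1, 2, 3, 6}:
g(0) = mex{} = 0
g(1) = mex{0} = 1
g(2) = mex{0,1} = 2
g(3) = mex{0,1,2} = 3
g(4) = mex{1,2,3} = 0
g(5) = mex{0,2,3} = 1
g(6) = mex{0,1,3} = 2
g(7) = mex{0,1,2} = 3
g(8) = mex{1,2,3} = 0
So g(8) = 0.
By the Sprague-Grundy theorem, the Grundy value of a sum of independent games is the XOR of the component values.
Combined value = 7 XOR 9 XOR 1 XOR 0 = 15.

15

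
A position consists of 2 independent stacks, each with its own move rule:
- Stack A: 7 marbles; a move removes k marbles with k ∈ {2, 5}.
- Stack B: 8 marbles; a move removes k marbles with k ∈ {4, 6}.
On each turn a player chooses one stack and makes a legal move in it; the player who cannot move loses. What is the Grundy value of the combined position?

2

Build the Grundy sequence for stack A with g(k) = mex{g(k−s) : s ∈ {2, 5}, s ≤ k}:
g(0) = mex{} = 0
g(1) = mex{} = 0
g(2) = mex{0} = 1
g(3) = mex{0} = 1
g(4) = mex{1} = 0
g(5) = mex{0,1} = 2
g(6) = mex{0} = 1
g(7) = mex{1,2} = 0
So g(7) = 0.
For stack B, compute g(0), g(1), … with moves {4, 6}:
k:     0  1  2  3  4  5  6  7  8
g(k):  0  0  0  0  1  1  1  1  2
So g(8) = 2.
The value of a disjunctive sum is the nim-sum of the parts.
Combined value = 0 ⊕ 2 = 2.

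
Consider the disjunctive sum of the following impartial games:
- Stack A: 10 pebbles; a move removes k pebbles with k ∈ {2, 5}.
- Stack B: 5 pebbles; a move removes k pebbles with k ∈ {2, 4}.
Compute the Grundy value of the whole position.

3

For stack A, compute g(0), g(1), … with moves {2, 5}:
g(0) = mex{} = 0
g(1) = mex{} = 0
g(2) = mex{0} = 1
g(3) = mex{0} = 1
g(4) = mex{1} = 0
g(5) = mex{0,1} = 2
g(6) = mex{0} = 1
g(7) = mex{1,2} = 0
g(8) = mex{1} = 0
g(9) = mex{0} = 1
g(10) = mex{0,2} = 1
So g(10) = 1.
Grundy values for stack B (subtraction set {2, 4}):
g(0) = mex{} = 0
g(1) = mex{} = 0
g(2) = mex{0} = 1
g(3) = mex{0} = 1
g(4) = mex{0,1} = 2
g(5) = mex{0,1} = 2
So g(5) = 2.
The value of a disjunctive sum is the nim-sum of the parts.
Combined value = 1 XOR 2 = 3.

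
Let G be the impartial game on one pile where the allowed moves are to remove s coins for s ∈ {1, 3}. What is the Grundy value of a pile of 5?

1

Grundy values for subtraction set {1, 3}:
g(0) = mex{} = 0
g(1) = mex{0} = 1
g(2) = mex{1} = 0
g(3) = mex{0} = 1
g(4) = mex{1} = 0
g(5) = mex{0} = 1
So g(5) = 1.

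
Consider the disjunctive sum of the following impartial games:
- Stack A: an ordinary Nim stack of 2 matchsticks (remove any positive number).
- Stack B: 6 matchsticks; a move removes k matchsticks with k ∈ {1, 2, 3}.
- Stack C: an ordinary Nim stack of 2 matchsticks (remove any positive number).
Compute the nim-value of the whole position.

2

Stack A is a plain Nim stack of size 2, so its Grundy value is 2.
Build the Grundy sequence for stack B with g(k) = mex{g(k−s) : s ∈ {1, 2, 3}, s ≤ k}:
k:     0  1  2  3  4  5  6
g(k):  0  1  2  3  0  1  2
So g(6) = 2.
Stack C is a plain Nim stack of size 2, so its Grundy value is 2.
By the Sprague-Grundy theorem, the Grundy value of a sum of independent games is the XOR of the component values.
Combined value = 2 XOR 2 XOR 2 = 2.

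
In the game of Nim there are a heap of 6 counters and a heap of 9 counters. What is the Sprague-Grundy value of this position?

15

Nim-sum: 6 XOR 9 = 15.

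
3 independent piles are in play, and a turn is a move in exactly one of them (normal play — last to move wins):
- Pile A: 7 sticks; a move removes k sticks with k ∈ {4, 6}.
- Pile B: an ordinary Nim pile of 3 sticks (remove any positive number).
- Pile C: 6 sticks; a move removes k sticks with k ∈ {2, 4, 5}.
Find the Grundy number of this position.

1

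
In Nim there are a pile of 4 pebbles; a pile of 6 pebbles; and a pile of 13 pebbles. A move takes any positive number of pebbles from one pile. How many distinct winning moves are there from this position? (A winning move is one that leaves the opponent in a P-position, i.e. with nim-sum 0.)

1

Nim-sum: 4 XOR 6 XOR 13 = 15.
The overall nim-sum is X = 15. A pile of size p has a winning move iff p XOR X < p (reduce it to p XOR X).
  4: 4 XOR 15 = 11 ≥ 4 — no move.
  6: 6 XOR 15 = 9 ≥ 6 — no move.
  13: 13 XOR 15 = 2 < 13 — winning move (to 2).
That gives 1 winning move.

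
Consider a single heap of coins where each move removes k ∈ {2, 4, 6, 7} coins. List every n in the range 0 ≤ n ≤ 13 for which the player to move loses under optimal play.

0, 1, 9, 10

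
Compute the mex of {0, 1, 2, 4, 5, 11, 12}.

The values 0, 1, 2 are all present; 3 is the first non-negative integer missing from the set.

3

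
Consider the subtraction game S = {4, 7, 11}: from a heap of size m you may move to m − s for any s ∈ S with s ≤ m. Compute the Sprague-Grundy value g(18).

Grundy values for subtraction set {4, 7, 11}:
k:     0  1  2  3  4  5  6  7  8  9 10 11 12 13 14 15 16 17 18
g(k):  0  0  0  0  1  1  1  1  2  2  2  2  3  3  3  0  0  0  0
So g(18) = 0.

0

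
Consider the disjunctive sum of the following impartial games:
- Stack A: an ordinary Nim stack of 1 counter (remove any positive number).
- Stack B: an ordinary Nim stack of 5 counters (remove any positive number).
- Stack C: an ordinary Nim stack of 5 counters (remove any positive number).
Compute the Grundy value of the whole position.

Stack A is a plain Nim stack of size 1, so its Grundy value is 1.
Stack B is a plain Nim stack of size 5, so its Grundy value is 5.
Stack C is a plain Nim stack of size 5, so its Grundy value is 5.
By the Sprague-Grundy theorem, the Grundy value of a sum of independent games is the XOR of the component values.
Combined value = 1 ⊕ 5 ⊕ 5 = 1.

1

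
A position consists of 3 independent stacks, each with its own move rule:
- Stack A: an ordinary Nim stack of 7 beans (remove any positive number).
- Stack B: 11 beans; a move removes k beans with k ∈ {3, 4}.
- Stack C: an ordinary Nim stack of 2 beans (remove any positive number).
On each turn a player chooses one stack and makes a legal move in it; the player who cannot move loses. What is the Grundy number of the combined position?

4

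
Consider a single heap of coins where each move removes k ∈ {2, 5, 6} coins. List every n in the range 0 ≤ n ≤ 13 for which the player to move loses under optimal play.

0, 1, 4, 8, 11, 12

Grundy values for subtraction set {2, 5, 6}:
k:     0  1  2  3  4  5  6  7  8  9 10 11 12 13
g(k):  0  0  1  1  0  2  1  3  0  2  1  0  0  1
The P-positions (g = 0) in 0..13 are 0, 1, 4, 8, 11, 12.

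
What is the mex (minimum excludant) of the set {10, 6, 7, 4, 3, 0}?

1

0 is in the set but 1 is not, so the mex is 1.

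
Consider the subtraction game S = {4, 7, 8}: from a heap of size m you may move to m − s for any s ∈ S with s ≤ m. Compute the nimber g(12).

0

Compute g(0), g(1), … for moves {4, 7, 8}:
k:     0  1  2  3  4  5  6  7  8  9 10 11 12
g(k):  0  0  0  0  1  1  1  1  2  2  2  2  0
So g(12) = 0.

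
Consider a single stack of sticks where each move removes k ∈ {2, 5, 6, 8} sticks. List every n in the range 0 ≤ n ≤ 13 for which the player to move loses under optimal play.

Grundy values for subtraction set {2, 5, 6, 8}:
g(0) = mex{} = 0
g(1) = mex{} = 0
g(2) = mex{0} = 1
g(3) = mex{0} = 1
g(4) = mex{1} = 0
g(5) = mex{0,1} = 2
g(6) = mex{0} = 1
g(7) = mex{0,1,2} = 3
g(8) = mex{0,1} = 2
g(9) = mex{0,1,3} = 2
g(10) = mex{0,1,2} = 3
g(11) = mex{1,2} = 0
g(12) = mex{0,1,3} = 2
g(13) = mex{0,2,3} = 1
The P-positions (g = 0) in 0..13 are 0, 1, 4, 11.

0, 1, 4, 11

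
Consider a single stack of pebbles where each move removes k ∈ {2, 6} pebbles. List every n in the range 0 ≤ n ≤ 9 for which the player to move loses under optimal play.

0, 1, 4, 5, 8, 9

Compute g(0), g(1), … for moves {2, 6}:
g(0) = mex{} = 0
g(1) = mex{} = 0
g(2) = mex{0} = 1
g(3) = mex{0} = 1
g(4) = mex{1} = 0
g(5) = mex{1} = 0
g(6) = mex{0} = 1
g(7) = mex{0} = 1
g(8) = mex{1} = 0
g(9) = mex{1} = 0
The P-positions (g = 0) in 0..9 are 0, 1, 4, 5, 8, 9.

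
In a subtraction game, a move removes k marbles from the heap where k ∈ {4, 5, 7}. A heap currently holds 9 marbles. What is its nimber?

2

Compute g(0), g(1), … for moves {4, 5, 7}:
k:     0  1  2  3  4  5  6  7  8  9
g(k):  0  0  0  0  1  1  1  1  2  2
So g(9) = 2.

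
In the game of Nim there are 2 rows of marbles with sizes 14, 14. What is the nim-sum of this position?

Bitwise XOR of the heap sizes:
  1110  (14)
  1110  (14)
  ----
  0000  (0)

0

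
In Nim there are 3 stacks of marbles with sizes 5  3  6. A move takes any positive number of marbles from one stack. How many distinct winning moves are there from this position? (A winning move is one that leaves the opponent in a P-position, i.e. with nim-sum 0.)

Nim-sum: 5 XOR 3 XOR 6 = 0.
The nim-sum is already 0, so every move leaves a nonzero nim-sum — there are no winning moves.

0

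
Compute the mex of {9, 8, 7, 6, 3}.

0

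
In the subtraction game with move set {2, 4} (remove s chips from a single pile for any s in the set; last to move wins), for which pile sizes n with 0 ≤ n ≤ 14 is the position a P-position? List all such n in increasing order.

Build the Grundy sequence with g(k) = mex{g(k−s) : s ∈ {2, 4}, s ≤ k}:
k:     0  1  2  3  4  5  6  7  8  9 10 11 12 13 14
g(k):  0  0  1  1  2  2  0  0  1  1  2  2  0  0  1
The P-positions (g = 0) in 0..14 are 0, 1, 6, 7, 12, 13.

0, 1, 6, 7, 12, 13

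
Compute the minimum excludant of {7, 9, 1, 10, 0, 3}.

2

The values 0, 1 are all present; 2 is the first non-negative integer missing from the set.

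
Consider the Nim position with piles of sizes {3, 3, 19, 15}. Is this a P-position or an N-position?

Nim-sum: 3 ⊕ 3 ⊕ 19 ⊕ 15 = 28.
The nim-sum is 28 ≠ 0, so this is an N-position: the player to move can win.

N-position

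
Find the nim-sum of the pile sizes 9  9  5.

5

Write each in binary and XOR column by column:
  1001  (9)
  1001  (9)
  0101  (5)
  ----
  0101  (5)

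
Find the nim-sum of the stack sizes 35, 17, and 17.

Bitwise XOR of the heap sizes:
  100011  (35)
  010001  (17)
  010001  (17)
  ------
  100011  (35)

35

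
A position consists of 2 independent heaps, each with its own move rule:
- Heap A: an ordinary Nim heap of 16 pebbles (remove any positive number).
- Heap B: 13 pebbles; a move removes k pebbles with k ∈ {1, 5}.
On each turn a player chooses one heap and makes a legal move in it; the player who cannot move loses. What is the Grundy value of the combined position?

17

Heap A is a plain Nim heap of size 16, so its Grundy value is 16.
Grundy values for heap B (subtraction set {1, 5}):
k:     0  1  2  3  4  5  6  7  8  9 10 11 12 13
g(k):  0  1  0  1  0  1  0  1  0  1  0  1  0  1
So g(13) = 1.
By the Sprague-Grundy theorem, the Grundy value of a sum of independent games is the XOR of the component values.
Combined value = 16 ⊕ 1 = 17.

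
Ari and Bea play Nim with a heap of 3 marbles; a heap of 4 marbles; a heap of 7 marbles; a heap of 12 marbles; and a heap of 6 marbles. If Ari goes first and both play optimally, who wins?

Nim-sum: 3 XOR 4 XOR 7 XOR 12 XOR 6 = 10.
The nim-sum is 10 ≠ 0, so this is an N-position: the player to move can win; Ari has a winning move.

Ari wins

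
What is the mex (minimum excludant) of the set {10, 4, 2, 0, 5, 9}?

1

0 is in the set but 1 is not, so the mex is 1.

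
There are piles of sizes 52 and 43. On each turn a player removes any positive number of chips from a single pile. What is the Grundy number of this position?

Compute the nim-sum pairwise:
52 ^ 43 = 31

31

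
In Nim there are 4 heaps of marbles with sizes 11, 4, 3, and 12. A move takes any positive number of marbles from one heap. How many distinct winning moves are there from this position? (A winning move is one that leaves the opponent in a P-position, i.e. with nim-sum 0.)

Nim-sum: 11 XOR 4 XOR 3 XOR 12 = 0.
The nim-sum is already 0, so every move leaves a nonzero nim-sum — there are no winning moves.

0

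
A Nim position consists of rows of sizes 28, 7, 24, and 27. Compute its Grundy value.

In binary:
  11100  (28)
  00111  (7)
  11000  (24)
  11011  (27)
  -----
  11000  (24)

24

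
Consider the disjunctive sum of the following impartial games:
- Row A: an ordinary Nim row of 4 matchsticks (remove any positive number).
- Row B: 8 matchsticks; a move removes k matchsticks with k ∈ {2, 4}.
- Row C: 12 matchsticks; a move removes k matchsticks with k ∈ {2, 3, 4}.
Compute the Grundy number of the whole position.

5

Row A is a plain Nim row of size 4, so its Grundy value is 4.
Build the Grundy sequence for row B with g(k) = mex{g(k−s) : s ∈ {2, 4}, s ≤ k}:
k:     0  1  2  3  4  5  6  7  8
g(k):  0  0  1  1  2  2  0  0  1
So g(8) = 1.
Grundy values for row C (subtraction set {2, 3, 4}):
k:     0  1  2  3  4  5  6  7  8  9 10 11 12
g(k):  0  0  1  1  2  2  0  0  1  1  2  2  0
So g(12) = 0.
The value of a disjunctive sum is the nim-sum of the parts.
Combined value = 4 ⊕ 1 ⊕ 0 = 5.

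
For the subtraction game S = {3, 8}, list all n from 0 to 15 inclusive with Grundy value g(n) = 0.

0, 1, 2, 6, 7, 11, 12, 13

Build the Grundy sequence with g(k) = mex{g(k−s) : s ∈ {3, 8}, s ≤ k}:
k:     0  1  2  3  4  5  6  7  8  9 10 11 12 13 14 15
g(k):  0  0  0  1  1  1  0  0  2  1  1  0  0  0  1  1
The P-positions (g = 0) in 0..15 are 0, 1, 2, 6, 7, 11, 12, 13.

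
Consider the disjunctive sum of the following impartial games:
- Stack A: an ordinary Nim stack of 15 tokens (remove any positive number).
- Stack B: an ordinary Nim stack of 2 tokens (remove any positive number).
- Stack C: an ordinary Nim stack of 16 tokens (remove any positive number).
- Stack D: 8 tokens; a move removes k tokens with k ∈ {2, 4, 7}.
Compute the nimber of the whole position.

28

Stack A is a plain Nim stack of size 15, so its Grundy value is 15.
Stack B is a plain Nim stack of size 2, so its Grundy value is 2.
Stack C is a plain Nim stack of size 16, so its Grundy value is 16.
For stack D, compute g(0), g(1), … with moves {2, 4, 7}:
k:     0  1  2  3  4  5  6  7  8
g(k):  0  0  1  1  2  2  0  3  1
So g(8) = 1.
By the Sprague-Grundy theorem, the Grundy value of a sum of independent games is the XOR of the component values.
Combined value = 15 ⊕ 2 ⊕ 16 ⊕ 1 = 28.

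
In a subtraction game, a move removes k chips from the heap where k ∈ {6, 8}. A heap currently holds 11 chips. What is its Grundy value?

1

Grundy values for subtraction set {6, 8}:
k:     0  1  2  3  4  5  6  7  8  9 10 11
g(k):  0  0  0  0  0  0  1  1  1  1  1  1
So g(11) = 1.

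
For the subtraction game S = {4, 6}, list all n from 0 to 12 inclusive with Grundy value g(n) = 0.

Compute g(0), g(1), … for moves {4, 6}:
k:     0  1  2  3  4  5  6  7  8  9 10 11 12
g(k):  0  0  0  0  1  1  1  1  2  2  0  0  0
The P-positions (g = 0) in 0..12 are 0, 1, 2, 3, 10, 11, 12.

0, 1, 2, 3, 10, 11, 12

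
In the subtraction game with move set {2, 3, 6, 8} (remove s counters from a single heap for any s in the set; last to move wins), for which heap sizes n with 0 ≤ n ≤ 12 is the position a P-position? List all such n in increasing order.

0, 1, 5, 10

Grundy values for subtraction set {2, 3, 6, 8}:
k:     0  1  2  3  4  5  6  7  8  9 10 11 12
g(k):  0  0  1  1  2  0  3  1  2  2  0  3  1
The P-positions (g = 0) in 0..12 are 0, 1, 5, 10.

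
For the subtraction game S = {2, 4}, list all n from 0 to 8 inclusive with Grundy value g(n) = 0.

Build the Grundy sequence with g(k) = mex{g(k−s) : s ∈ {2, 4}, s ≤ k}:
k:     0  1  2  3  4  5  6  7  8
g(k):  0  0  1  1  2  2  0  0  1
The P-positions (g = 0) in 0..8 are 0, 1, 6, 7.

0, 1, 6, 7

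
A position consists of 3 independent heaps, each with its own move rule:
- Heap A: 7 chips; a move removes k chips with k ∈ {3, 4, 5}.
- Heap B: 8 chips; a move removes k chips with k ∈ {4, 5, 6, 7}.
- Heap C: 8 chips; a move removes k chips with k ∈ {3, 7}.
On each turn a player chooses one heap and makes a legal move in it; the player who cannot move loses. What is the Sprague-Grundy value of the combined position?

For heap A, compute g(0), g(1), … with moves {3, 4, 5}:
g(0) = mex{} = 0
g(1) = mex{} = 0
g(2) = mex{} = 0
g(3) = mex{0} = 1
g(4) = mex{0} = 1
g(5) = mex{0} = 1
g(6) = mex{0,1} = 2
g(7) = mex{0,1} = 2
So g(7) = 2.
Build the Grundy sequence for heap B with g(k) = mex{g(k−s) : s ∈ {4, 5, 6, 7}, s ≤ k}:
g(0) = mex{} = 0
g(1) = mex{} = 0
g(2) = mex{} = 0
g(3) = mex{} = 0
g(4) = mex{0} = 1
g(5) = mex{0} = 1
g(6) = mex{0} = 1
g(7) = mex{0} = 1
g(8) = mex{0,1} = 2
So g(8) = 2.
Build the Grundy sequence for heap C with g(k) = mex{g(k−s) : s ∈ {3, 7}, s ≤ k}:
k:     0  1  2  3  4  5  6  7  8
g(k):  0  0  0  1  1  1  0  2  2
So g(8) = 2.
The value of a disjunctive sum is the nim-sum of the parts.
Combined value = 2 ⊕ 2 ⊕ 2 = 2.

2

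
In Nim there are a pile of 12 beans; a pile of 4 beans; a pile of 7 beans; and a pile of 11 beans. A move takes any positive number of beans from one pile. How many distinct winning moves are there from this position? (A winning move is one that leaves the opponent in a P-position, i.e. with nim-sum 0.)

3

Compute the nim-sum pairwise:
12 XOR 4 = 8
8 XOR 7 = 15
15 XOR 11 = 4
The overall nim-sum is X = 4. A pile of size p has a winning move iff p XOR X < p (reduce it to p XOR X).
  12: 12 XOR 4 = 8 < 12 — winning move (to 8).
  4: 4 XOR 4 = 0 < 4 — winning move (to 0).
  7: 7 XOR 4 = 3 < 7 — winning move (to 3).
  11: 11 XOR 4 = 15 ≥ 11 — no move.
That gives 3 winning moves.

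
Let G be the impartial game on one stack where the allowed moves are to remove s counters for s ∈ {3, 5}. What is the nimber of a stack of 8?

Build the Grundy sequence with g(k) = mex{g(k−s) : s ∈ {3, 5}, s ≤ k}:
g(0) = mex{} = 0
g(1) = mex{} = 0
g(2) = mex{} = 0
g(3) = mex{0} = 1
g(4) = mex{0} = 1
g(5) = mex{0} = 1
g(6) = mex{0,1} = 2
g(7) = mex{0,1} = 2
g(8) = mex{1} = 0
So g(8) = 0.

0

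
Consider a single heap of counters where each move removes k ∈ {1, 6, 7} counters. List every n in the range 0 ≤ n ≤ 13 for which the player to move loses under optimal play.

0, 2, 4, 12

Compute g(0), g(1), … for moves {1, 6, 7}:
k:     0  1  2  3  4  5  6  7  8  9 10 11 12 13
g(k):  0  1  0  1  0  1  2  3  2  3  2  3  0  1
The P-positions (g = 0) in 0..13 are 0, 2, 4, 12.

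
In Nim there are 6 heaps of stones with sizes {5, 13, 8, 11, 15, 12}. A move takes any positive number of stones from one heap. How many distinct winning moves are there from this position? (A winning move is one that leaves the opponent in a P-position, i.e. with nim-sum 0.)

5

Write each in binary and XOR column by column:
  0101  (5)
  1101  (13)
  1000  (8)
  1011  (11)
  1111  (15)
  1100  (12)
  ----
  1000  (8)
The overall nim-sum is X = 8. A heap of size p has a winning move iff p XOR X < p (reduce it to p XOR X).
  5: 5 XOR 8 = 13 ≥ 5 — no move.
  13: 13 XOR 8 = 5 < 13 — winning move (to 5).
  8: 8 XOR 8 = 0 < 8 — winning move (to 0).
  11: 11 XOR 8 = 3 < 11 — winning move (to 3).
  15: 15 XOR 8 = 7 < 15 — winning move (to 7).
  12: 12 XOR 8 = 4 < 12 — winning move (to 4).
That gives 5 winning moves.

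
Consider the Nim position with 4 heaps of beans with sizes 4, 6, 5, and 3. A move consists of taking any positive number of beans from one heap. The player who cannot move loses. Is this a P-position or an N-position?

N-position

Nim-sum: 4 ^ 6 ^ 5 ^ 3 = 4.
The nim-sum is 4 ≠ 0, so this is an N-position: the player to move can win.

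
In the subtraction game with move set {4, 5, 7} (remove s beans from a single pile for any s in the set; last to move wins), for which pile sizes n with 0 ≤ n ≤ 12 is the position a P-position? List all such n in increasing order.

0, 1, 2, 3, 11, 12

Grundy values for subtraction set {4, 5, 7}:
k:     0  1  2  3  4  5  6  7  8  9 10 11 12
g(k):  0  0  0  0  1  1  1  1  2  2  2  0  0
The P-positions (g = 0) in 0..12 are 0, 1, 2, 3, 11, 12.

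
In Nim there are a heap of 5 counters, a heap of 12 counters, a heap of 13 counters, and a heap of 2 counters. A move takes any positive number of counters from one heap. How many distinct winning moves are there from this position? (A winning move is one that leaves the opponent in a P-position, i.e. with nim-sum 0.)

Compute the nim-sum pairwise:
5 ⊕ 12 = 9
9 ⊕ 13 = 4
4 ⊕ 2 = 6
The overall nim-sum is X = 6. A heap of size p has a winning move iff p XOR X < p (reduce it to p XOR X).
  5: 5 XOR 6 = 3 < 5 — winning move (to 3).
  12: 12 XOR 6 = 10 < 12 — winning move (to 10).
  13: 13 XOR 6 = 11 < 13 — winning move (to 11).
  2: 2 XOR 6 = 4 ≥ 2 — no move.
That gives 3 winning moves.

3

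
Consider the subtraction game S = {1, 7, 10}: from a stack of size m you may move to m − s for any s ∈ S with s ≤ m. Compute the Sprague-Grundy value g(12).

2

Build the Grundy sequence with g(k) = mex{g(k−s) : s ∈ {1, 7, 10}, s ≤ k}:
k:     0  1  2  3  4  5  6  7  8  9 10 11 12
g(k):  0  1  0  1  0  1  0  1  0  1  2  3  2
So g(12) = 2.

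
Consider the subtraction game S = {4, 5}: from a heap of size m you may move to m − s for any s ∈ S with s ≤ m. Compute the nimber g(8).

2

Build the Grundy sequence with g(k) = mex{g(k−s) : s ∈ {4, 5}, s ≤ k}:
g(0) = mex{} = 0
g(1) = mex{} = 0
g(2) = mex{} = 0
g(3) = mex{} = 0
g(4) = mex{0} = 1
g(5) = mex{0} = 1
g(6) = mex{0} = 1
g(7) = mex{0} = 1
g(8) = mex{0,1} = 2
So g(8) = 2.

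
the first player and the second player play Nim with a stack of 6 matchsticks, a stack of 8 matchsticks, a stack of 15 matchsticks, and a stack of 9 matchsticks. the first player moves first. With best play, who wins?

the first player wins

In binary:
  0110  (6)
  1000  (8)
  1111  (15)
  1001  (9)
  ----
  1000  (8)
The nim-sum is 8 ≠ 0, so this is an N-position: the player to move can win; the first player has a winning move.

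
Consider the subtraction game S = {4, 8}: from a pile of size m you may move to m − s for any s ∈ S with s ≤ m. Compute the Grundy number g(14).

0

Grundy values for subtraction set {4, 8}:
k:     0  1  2  3  4  5  6  7  8  9 10 11 12 13 14
g(k):  0  0  0  0  1  1  1  1  2  2  2  2  0  0  0
So g(14) = 0.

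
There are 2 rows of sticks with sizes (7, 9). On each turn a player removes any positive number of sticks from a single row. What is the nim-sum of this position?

Compute the nim-sum pairwise:
7 ⊕ 9 = 14

14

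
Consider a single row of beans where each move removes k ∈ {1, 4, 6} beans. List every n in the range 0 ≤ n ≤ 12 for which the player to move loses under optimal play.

0, 2, 5, 7, 10, 12

Build the Grundy sequence with g(k) = mex{g(k−s) : s ∈ {1, 4, 6}, s ≤ k}:
g(0) = mex{} = 0
g(1) = mex{0} = 1
g(2) = mex{1} = 0
g(3) = mex{0} = 1
g(4) = mex{0,1} = 2
g(5) = mex{1,2} = 0
g(6) = mex{0} = 1
g(7) = mex{1} = 0
g(8) = mex{0,2} = 1
g(9) = mex{0,1} = 2
g(10) = mex{1,2} = 0
g(11) = mex{0} = 1
g(12) = mex{1} = 0
The P-positions (g = 0) in 0..12 are 0, 2, 5, 7, 10, 12.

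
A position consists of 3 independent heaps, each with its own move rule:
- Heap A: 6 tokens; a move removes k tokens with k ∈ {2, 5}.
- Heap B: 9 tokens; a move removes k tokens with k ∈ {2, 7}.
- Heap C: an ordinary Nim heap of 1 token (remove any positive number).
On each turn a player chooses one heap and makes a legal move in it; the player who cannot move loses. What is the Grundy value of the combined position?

0

Build the Grundy sequence for heap A with g(k) = mex{g(k−s) : s ∈ {2, 5}, s ≤ k}:
k:     0  1  2  3  4  5  6
g(k):  0  0  1  1  0  2  1
So g(6) = 1.
Grundy values for heap B (subtraction set {2, 7}):
k:     0  1  2  3  4  5  6  7  8  9
g(k):  0  0  1  1  0  0  1  1  2  0
So g(9) = 0.
Heap C is a plain Nim heap of size 1, so its Grundy value is 1.
The value of a disjunctive sum is the nim-sum of the parts.
Combined value = 1 XOR 0 XOR 1 = 0.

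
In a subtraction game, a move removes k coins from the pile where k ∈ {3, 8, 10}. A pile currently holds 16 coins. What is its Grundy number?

Grundy values for subtraction set {3, 8, 10}:
k:     0  1  2  3  4  5  6  7  8  9 10 11 12 13 14 15 16
g(k):  0  0  0  1  1  1  0  0  2  1  1  3  2  0  2  3  1
So g(16) = 1.

1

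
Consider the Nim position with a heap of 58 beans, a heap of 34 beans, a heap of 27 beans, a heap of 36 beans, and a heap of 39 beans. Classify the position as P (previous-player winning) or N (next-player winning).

Compute the nim-sum pairwise:
58 XOR 34 = 24
24 XOR 27 = 3
3 XOR 36 = 39
39 XOR 39 = 0
The nim-sum is 0, so this is a P-position: the player to move is in a losing position under optimal play.

P-position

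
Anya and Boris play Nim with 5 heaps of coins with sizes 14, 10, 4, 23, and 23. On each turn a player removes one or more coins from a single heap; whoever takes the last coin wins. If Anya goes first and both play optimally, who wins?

Boris wins

Nim-sum: 14 ⊕ 10 ⊕ 4 ⊕ 23 ⊕ 23 = 0.
The nim-sum is 0, so this is a P-position: the player to move is in a losing position under optimal play; Anya is about to move from it and so loses — Boris wins.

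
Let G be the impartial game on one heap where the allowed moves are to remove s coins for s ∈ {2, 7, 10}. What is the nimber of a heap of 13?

0

Grundy values for subtraction set {2, 7, 10}:
g(0) = mex{} = 0
g(1) = mex{} = 0
g(2) = mex{0} = 1
g(3) = mex{0} = 1
g(4) = mex{1} = 0
g(5) = mex{1} = 0
g(6) = mex{0} = 1
g(7) = mex{0} = 1
g(8) = mex{0,1} = 2
g(9) = mex{1} = 0
g(10) = mex{0,1,2} = 3
g(11) = mex{0} = 1
g(12) = mex{0,1,3} = 2
g(13) = mex{1} = 0
So g(13) = 0.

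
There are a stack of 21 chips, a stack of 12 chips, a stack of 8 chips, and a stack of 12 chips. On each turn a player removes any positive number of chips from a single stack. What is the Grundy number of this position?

29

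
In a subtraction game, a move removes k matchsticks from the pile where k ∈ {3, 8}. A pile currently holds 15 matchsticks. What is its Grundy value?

Compute g(0), g(1), … for moves {3, 8}:
k:     0  1  2  3  4  5  6  7  8  9 10 11 12 13 14 15
g(k):  0  0  0  1  1  1  0  0  2  1  1  0  0  0  1  1
So g(15) = 1.

1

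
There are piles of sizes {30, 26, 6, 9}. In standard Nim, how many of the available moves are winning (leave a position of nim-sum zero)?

3

Compute the nim-sum pairwise:
30 ^ 26 = 4
4 ^ 6 = 2
2 ^ 9 = 11
The overall nim-sum is X = 11. A pile of size p has a winning move iff p XOR X < p (reduce it to p XOR X).
  30: 30 XOR 11 = 21 < 30 — winning move (to 21).
  26: 26 XOR 11 = 17 < 26 — winning move (to 17).
  6: 6 XOR 11 = 13 ≥ 6 — no move.
  9: 9 XOR 11 = 2 < 9 — winning move (to 2).
That gives 3 winning moves.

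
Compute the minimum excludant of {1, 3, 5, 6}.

0 is not in the set, so the mex is 0.

0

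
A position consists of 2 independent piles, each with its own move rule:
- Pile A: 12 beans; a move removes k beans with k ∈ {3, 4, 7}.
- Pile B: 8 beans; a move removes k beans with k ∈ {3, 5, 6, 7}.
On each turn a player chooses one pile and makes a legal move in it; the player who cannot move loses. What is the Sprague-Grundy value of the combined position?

2

Grundy values for pile A (subtraction set {3, 4, 7}):
g(0) = mex{} = 0
g(1) = mex{} = 0
g(2) = mex{} = 0
g(3) = mex{0} = 1
g(4) = mex{0} = 1
g(5) = mex{0} = 1
g(6) = mex{0,1} = 2
g(7) = mex{0,1} = 2
g(8) = mex{0,1} = 2
g(9) = mex{0,1,2} = 3
g(10) = mex{1,2} = 0
g(11) = mex{1,2} = 0
g(12) = mex{1,2,3} = 0
So g(12) = 0.
Grundy values for pile B (subtraction set {3, 5, 6, 7}):
k:     0  1  2  3  4  5  6  7  8
g(k):  0  0  0  1  1  1  2  2  2
So g(8) = 2.
By the Sprague-Grundy theorem, the Grundy value of a sum of independent games is the XOR of the component values.
Combined value = 0 XOR 2 = 2.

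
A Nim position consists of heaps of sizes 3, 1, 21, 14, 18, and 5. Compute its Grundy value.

14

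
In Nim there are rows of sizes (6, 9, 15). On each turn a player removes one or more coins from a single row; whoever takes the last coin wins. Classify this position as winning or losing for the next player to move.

In binary:
  0110  (6)
  1001  (9)
  1111  (15)
  ----
  0000  (0)
The nim-sum is 0, so this is a P-position: the player to move is in a losing position under optimal play.

Losing position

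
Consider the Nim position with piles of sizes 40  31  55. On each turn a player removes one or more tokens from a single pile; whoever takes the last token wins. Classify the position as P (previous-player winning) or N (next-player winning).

P-position

Compute the nim-sum pairwise:
40 XOR 31 = 55
55 XOR 55 = 0
The nim-sum is 0, so this is a P-position: the player to move is in a losing position under optimal play.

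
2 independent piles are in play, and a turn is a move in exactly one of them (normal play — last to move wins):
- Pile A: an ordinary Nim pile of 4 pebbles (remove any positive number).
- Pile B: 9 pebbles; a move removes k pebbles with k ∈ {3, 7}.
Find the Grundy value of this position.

Pile A is a plain Nim pile of size 4, so its Grundy value is 4.
For pile B, compute g(0), g(1), … with moves {3, 7}:
k:     0  1  2  3  4  5  6  7  8  9
g(k):  0  0  0  1  1  1  0  2  2  1
So g(9) = 1.
By the Sprague-Grundy theorem, the Grundy value of a sum of independent games is the XOR of the component values.
Combined value = 4 ⊕ 1 = 5.

5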